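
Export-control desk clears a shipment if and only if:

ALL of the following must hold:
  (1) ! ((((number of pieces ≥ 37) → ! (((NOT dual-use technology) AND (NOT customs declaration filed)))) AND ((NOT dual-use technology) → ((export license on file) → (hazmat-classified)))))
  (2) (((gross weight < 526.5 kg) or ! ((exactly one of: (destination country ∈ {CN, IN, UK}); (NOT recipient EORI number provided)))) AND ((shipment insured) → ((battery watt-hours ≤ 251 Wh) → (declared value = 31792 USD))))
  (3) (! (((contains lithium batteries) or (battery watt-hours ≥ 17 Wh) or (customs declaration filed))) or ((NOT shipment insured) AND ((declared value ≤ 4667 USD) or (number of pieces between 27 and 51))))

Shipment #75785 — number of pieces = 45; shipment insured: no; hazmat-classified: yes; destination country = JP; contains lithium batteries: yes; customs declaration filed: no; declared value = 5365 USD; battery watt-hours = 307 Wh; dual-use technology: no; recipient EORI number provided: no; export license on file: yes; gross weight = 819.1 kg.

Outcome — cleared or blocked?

Blocked

Atomic conditions:
  number of pieces ≥ 37: 45 ≥ 37 is true
  NOT dual-use technology: no → true
  NOT customs declaration filed: no → true
  export license on file: yes → true
  hazmat-classified: yes → true
  gross weight < 526.5 kg: 819.1 < 526.5 is false
  destination country ∈ {CN, IN, UK}: JP is not in the set → false
  NOT recipient EORI number provided: no → true
  shipment insured: no → false
  battery watt-hours ≤ 251 Wh: 307 ≤ 251 is false
  declared value = 31792 USD: 5365 == 31792 is false
  contains lithium batteries: yes → true
  battery watt-hours ≥ 17 Wh: 307 ≥ 17 is true
  customs declaration filed: no → false
  NOT shipment insured: no → true
  declared value ≤ 4667 USD: 5365 ≤ 4667 is false
  number of pieces between 27 and 51: 45 in [27, 51] is true
Combine:
[1.1.1.2.1] true AND true = true
[1.1.1.2] NOT true = false
[1.1.1] true → false = false
[1.1.2.2] true → true = true
[1.1.2] true → true = true
[1.1] false AND true = false
[1] NOT false = true
[2.1.2.1] exactly-one(false, true) = true
[2.1.2] NOT true = false
[2.1] false OR false = false
[2.2.2] false → false (antecedent false ⇒ implication holds) = true
[2.2] false → true (antecedent false ⇒ implication holds) = true
[2] false AND true = false
[3.1.1] true OR true OR false = true
[3.1] NOT true = false
[3.2.2] false OR true = true
[3.2] true AND true = true
[3] false OR true = true
[root] true AND false AND true = false
Overall: false → blocked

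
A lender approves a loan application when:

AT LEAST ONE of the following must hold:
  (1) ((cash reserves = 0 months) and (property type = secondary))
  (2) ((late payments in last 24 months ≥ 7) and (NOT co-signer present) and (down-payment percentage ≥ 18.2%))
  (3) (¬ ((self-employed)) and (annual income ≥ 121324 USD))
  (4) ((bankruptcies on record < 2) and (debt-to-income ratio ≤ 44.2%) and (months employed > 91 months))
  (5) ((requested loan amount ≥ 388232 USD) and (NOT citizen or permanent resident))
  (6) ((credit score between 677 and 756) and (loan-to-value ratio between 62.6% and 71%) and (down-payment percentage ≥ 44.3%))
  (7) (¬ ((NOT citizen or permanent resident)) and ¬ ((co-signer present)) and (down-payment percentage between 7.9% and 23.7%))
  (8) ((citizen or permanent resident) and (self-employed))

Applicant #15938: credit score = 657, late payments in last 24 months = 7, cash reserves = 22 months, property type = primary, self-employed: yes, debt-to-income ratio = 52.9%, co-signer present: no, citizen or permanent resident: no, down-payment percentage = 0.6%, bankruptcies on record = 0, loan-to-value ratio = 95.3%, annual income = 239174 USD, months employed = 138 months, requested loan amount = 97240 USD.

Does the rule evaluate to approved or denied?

Denied

Atomic conditions:
  cash reserves = 0 months: 22 == 0 is false
  property type = secondary: primary == secondary is false
  late payments in last 24 months ≥ 7: 7 ≥ 7 is true
  NOT co-signer present: no → true
  down-payment percentage ≥ 18.2%: 0.6 ≥ 18.2 is false
  self-employed: yes → true
  annual income ≥ 121324 USD: 239174 ≥ 121324 is true
  bankruptcies on record < 2: 0 < 2 is true
  debt-to-income ratio ≤ 44.2%: 52.9 ≤ 44.2 is false
  months employed > 91 months: 138 > 91 is true
  requested loan amount ≥ 388232 USD: 97240 ≥ 388232 is false
  NOT citizen or permanent resident: no → true
  credit score between 677 and 756: 657 in [677, 756] is false
  loan-to-value ratio between 62.6% and 71%: 95.3 in [62.6, 71] is false
  down-payment percentage ≥ 44.3%: 0.6 ≥ 44.3 is false
  co-signer present: no → false
  down-payment percentage between 7.9% and 23.7%: 0.6 in [7.9, 23.7] is false
  citizen or permanent resident: no → false
Combine:
[1] false AND false = false
[2] true AND true AND false = false
[3.1] NOT true = false
[3] false AND true = false
[4] true AND false AND true = false
[5] false AND true = false
[6] false AND false AND false = false
[7.1] NOT true = false
[7.2] NOT false = true
[7] false AND true AND false = false
[8] false AND true = false
[root] false OR false OR false OR false OR false OR false OR false OR false = false
Overall: false → denied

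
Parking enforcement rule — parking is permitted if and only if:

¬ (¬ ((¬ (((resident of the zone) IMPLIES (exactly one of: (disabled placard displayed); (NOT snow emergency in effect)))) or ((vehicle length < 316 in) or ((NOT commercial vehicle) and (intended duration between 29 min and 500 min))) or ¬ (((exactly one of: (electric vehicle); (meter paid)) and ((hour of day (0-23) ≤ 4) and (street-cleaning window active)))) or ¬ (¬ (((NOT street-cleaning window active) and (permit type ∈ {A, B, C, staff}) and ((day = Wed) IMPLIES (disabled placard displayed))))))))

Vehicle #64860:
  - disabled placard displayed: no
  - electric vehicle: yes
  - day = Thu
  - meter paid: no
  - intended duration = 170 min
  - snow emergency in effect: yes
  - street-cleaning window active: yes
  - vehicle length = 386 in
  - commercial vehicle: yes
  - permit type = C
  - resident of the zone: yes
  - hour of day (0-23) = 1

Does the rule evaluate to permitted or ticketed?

Permitted

Atomic conditions:
  resident of the zone: yes → true
  disabled placard displayed: no → false
  NOT snow emergency in effect: yes → false
  vehicle length < 316 in: 386 < 316 is false
  NOT commercial vehicle: yes → false
  intended duration between 29 min and 500 min: 170 in [29, 500] is true
  electric vehicle: yes → true
  meter paid: no → false
  hour of day (0-23) ≤ 4: 1 ≤ 4 is true
  street-cleaning window active: yes → true
  NOT street-cleaning window active: yes → false
  permit type ∈ {A, B, C, staff}: C is in the set → true
  day = Wed: Thu == Wed is false
Combine:
[1.1.1.1.2] exactly-one(false, false) = false
[1.1.1.1] true → false = false
[1.1.1] NOT false = true
[1.1.2.2] false AND true = false
[1.1.2] false OR false = false
[1.1.3.1.1] exactly-one(true, false) = true
[1.1.3.1.2] true AND true = true
[1.1.3.1] true AND true = true
[1.1.3] NOT true = false
[1.1.4.1.1.3] false → false (antecedent false ⇒ implication holds) = true
[1.1.4.1.1] false AND true AND true = false
[1.1.4.1] NOT false = true
[1.1.4] NOT true = false
[1.1] true OR false OR false OR false = true
[1] NOT true = false
[root] NOT false = true
Overall: true → permitted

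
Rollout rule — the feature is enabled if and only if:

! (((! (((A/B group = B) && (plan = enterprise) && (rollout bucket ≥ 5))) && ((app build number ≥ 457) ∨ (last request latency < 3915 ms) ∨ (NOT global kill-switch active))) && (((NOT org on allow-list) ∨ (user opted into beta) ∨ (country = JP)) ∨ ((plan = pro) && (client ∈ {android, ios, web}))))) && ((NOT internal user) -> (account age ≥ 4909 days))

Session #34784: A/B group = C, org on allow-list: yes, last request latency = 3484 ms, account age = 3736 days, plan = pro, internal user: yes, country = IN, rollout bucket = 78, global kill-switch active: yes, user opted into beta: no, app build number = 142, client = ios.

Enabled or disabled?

Disabled

Atomic conditions:
  A/B group = B: C == B is false
  plan = enterprise: pro == enterprise is false
  rollout bucket ≥ 5: 78 ≥ 5 is true
  app build number ≥ 457: 142 ≥ 457 is false
  last request latency < 3915 ms: 3484 < 3915 is true
  NOT global kill-switch active: yes → false
  NOT org on allow-list: yes → false
  user opted into beta: no → false
  country = JP: IN == JP is false
  plan = pro: pro == pro is true
  client ∈ {android, ios, web}: ios is in the set → true
  NOT internal user: yes → false
  account age ≥ 4909 days: 3736 ≥ 4909 is false
Combine:
[1.1.1.1.1] false AND false AND true = false
[1.1.1.1] NOT false = true
[1.1.1.2] false OR true OR false = true
[1.1.1] true AND true = true
[1.1.2.1] false OR false OR false = false
[1.1.2.2] true AND true = true
[1.1.2] false OR true = true
[1.1] true AND true = true
[1] NOT true = false
[2] false → false (antecedent false ⇒ implication holds) = true
[root] false AND true = false
Overall: false → disabled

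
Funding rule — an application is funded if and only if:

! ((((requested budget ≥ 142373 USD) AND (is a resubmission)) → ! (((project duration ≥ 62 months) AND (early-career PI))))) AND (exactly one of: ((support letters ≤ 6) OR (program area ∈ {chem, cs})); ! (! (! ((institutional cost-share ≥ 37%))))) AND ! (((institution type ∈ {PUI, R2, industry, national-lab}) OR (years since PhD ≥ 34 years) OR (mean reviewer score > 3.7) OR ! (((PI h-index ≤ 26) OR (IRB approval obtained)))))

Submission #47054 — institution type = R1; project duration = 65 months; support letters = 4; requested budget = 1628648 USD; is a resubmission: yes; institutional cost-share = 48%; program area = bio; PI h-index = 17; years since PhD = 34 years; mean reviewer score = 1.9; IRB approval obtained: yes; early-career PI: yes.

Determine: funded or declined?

Declined

Atomic conditions:
  requested budget ≥ 142373 USD: 1628648 ≥ 142373 is true
  is a resubmission: yes → true
  project duration ≥ 62 months: 65 ≥ 62 is true
  early-career PI: yes → true
  support letters ≤ 6: 4 ≤ 6 is true
  program area ∈ {chem, cs}: bio is not in the set → false
  institutional cost-share ≥ 37%: 48 ≥ 37 is true
  institution type ∈ {PUI, R2, industry, national-lab}: R1 is not in the set → false
  years since PhD ≥ 34 years: 34 ≥ 34 is true
  mean reviewer score > 3.7: 1.9 > 3.7 is false
  PI h-index ≤ 26: 17 ≤ 26 is true
  IRB approval obtained: yes → true
Combine:
[1.1.1] true AND true = true
[1.1.2.1] true AND true = true
[1.1.2] NOT true = false
[1.1] true → false = false
[1] NOT false = true
[2.1] true OR false = true
[2.2.1.1] NOT true = false
[2.2.1] NOT false = true
[2.2] NOT true = false
[2] exactly-one(true, false) = true
[3.1.4.1] true OR true = true
[3.1.4] NOT true = false
[3.1] false OR true OR false OR false = true
[3] NOT true = false
[root] true AND true AND false = false
Overall: false → declined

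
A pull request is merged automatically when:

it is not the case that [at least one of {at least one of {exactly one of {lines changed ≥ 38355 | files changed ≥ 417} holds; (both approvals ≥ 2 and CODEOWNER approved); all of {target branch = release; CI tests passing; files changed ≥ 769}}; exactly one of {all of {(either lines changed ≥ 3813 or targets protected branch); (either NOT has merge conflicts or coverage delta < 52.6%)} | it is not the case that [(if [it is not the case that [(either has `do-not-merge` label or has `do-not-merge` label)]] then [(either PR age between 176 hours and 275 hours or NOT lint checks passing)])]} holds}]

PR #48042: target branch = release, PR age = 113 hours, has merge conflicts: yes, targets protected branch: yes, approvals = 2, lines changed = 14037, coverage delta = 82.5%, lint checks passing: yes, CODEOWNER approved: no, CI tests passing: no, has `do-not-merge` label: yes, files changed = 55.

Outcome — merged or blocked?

Atomic conditions:
  lines changed ≥ 38355: 14037 ≥ 38355 is false
  files changed ≥ 417: 55 ≥ 417 is false
  approvals ≥ 2: 2 ≥ 2 is true
  CODEOWNER approved: no → false
  target branch = release: release == release is true
  CI tests passing: no → false
  files changed ≥ 769: 55 ≥ 769 is false
  lines changed ≥ 3813: 14037 ≥ 3813 is true
  targets protected branch: yes → true
  NOT has merge conflicts: yes → false
  coverage delta < 52.6%: 82.5 < 52.6 is false
  has `do-not-merge` label: yes → true
  PR age between 176 hours and 275 hours: 113 in [176, 275] is false
  NOT lint checks passing: yes → false
Combine:
[1.1.1] exactly-one(false, false) = false
[1.1.2] true AND false = false
[1.1.3] true AND false AND false = false
[1.1] false OR false OR false = false
[1.2.1.1] true OR true = true
[1.2.1.2] false OR false = false
[1.2.1] true AND false = false
[1.2.2.1.1.1] true OR true = true
[1.2.2.1.1] NOT true = false
[1.2.2.1.2] false OR false = false
[1.2.2.1] false → false (antecedent false ⇒ implication holds) = true
[1.2.2] NOT true = false
[1.2] exactly-one(false, false) = false
[1] false OR false = false
[root] NOT false = true
Overall: true → merged

Merged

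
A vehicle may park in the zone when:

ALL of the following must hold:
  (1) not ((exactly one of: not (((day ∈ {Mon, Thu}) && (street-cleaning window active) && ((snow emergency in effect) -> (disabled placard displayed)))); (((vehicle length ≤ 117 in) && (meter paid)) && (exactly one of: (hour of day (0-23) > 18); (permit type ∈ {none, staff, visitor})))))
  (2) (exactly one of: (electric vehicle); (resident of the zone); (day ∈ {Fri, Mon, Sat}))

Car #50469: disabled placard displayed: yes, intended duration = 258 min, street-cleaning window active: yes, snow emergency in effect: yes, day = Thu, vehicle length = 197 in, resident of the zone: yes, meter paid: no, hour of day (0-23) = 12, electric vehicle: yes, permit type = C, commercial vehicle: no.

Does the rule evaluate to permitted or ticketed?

Atomic conditions:
  day ∈ {Mon, Thu}: Thu is in the set → true
  street-cleaning window active: yes → true
  snow emergency in effect: yes → true
  disabled placard displayed: yes → true
  vehicle length ≤ 117 in: 197 ≤ 117 is false
  meter paid: no → false
  hour of day (0-23) > 18: 12 > 18 is false
  permit type ∈ {none, staff, visitor}: C is not in the set → false
  electric vehicle: yes → true
  resident of the zone: yes → true
  day ∈ {Fri, Mon, Sat}: Thu is not in the set → false
Combine:
[1.1.1.1.3] true → true = true
[1.1.1.1] true AND true AND true = true
[1.1.1] NOT true = false
[1.1.2.1] false AND false = false
[1.1.2.2] exactly-one(false, false) = false
[1.1.2] false AND false = false
[1.1] exactly-one(false, false) = false
[1] NOT false = true
[2] exactly-one(true, true, false) = false
[root] true AND false = false
Overall: false → ticketed

Ticketed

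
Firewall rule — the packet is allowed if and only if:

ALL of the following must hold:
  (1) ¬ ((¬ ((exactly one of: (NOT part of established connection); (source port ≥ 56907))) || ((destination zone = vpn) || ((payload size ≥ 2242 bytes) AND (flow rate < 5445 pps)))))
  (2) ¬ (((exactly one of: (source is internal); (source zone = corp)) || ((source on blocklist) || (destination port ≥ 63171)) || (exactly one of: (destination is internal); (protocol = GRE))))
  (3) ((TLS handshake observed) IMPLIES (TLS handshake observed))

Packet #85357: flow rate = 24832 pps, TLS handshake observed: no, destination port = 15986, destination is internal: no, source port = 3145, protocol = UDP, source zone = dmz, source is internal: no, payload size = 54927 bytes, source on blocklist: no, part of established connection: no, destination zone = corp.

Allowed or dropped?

Allowed

Atomic conditions:
  NOT part of established connection: no → true
  source port ≥ 56907: 3145 ≥ 56907 is false
  destination zone = vpn: corp == vpn is false
  payload size ≥ 2242 bytes: 54927 ≥ 2242 is true
  flow rate < 5445 pps: 24832 < 5445 is false
  source is internal: no → false
  source zone = corp: dmz == corp is false
  source on blocklist: no → false
  destination port ≥ 63171: 15986 ≥ 63171 is false
  destination is internal: no → false
  protocol = GRE: UDP == GRE is false
  TLS handshake observed: no → false
Combine:
[1.1.1.1] exactly-one(true, false) = true
[1.1.1] NOT true = false
[1.1.2.2] true AND false = false
[1.1.2] false OR false = false
[1.1] false OR false = false
[1] NOT false = true
[2.1.1] exactly-one(false, false) = false
[2.1.2] false OR false = false
[2.1.3] exactly-one(false, false) = false
[2.1] false OR false OR false = false
[2] NOT false = true
[3] false → false (antecedent false ⇒ implication holds) = true
[root] true AND true AND true = true
Overall: true → allowed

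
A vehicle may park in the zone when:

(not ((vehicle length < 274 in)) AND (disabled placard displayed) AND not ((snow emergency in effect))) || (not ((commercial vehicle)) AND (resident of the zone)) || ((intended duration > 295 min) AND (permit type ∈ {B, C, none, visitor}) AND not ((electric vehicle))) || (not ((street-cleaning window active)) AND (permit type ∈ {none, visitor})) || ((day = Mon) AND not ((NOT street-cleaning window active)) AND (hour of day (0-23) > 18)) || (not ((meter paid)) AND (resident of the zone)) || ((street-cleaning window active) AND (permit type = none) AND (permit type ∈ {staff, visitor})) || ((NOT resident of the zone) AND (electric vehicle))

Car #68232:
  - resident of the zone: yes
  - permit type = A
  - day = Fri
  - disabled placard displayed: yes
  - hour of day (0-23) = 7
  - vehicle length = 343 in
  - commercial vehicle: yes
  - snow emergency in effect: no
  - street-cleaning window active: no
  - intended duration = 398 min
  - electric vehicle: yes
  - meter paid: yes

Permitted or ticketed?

Atomic conditions:
  vehicle length < 274 in: 343 < 274 is false
  disabled placard displayed: yes → true
  snow emergency in effect: no → false
  commercial vehicle: yes → true
  resident of the zone: yes → true
  intended duration > 295 min: 398 > 295 is true
  permit type ∈ {B, C, none, visitor}: A is not in the set → false
  electric vehicle: yes → true
  street-cleaning window active: no → false
  permit type ∈ {none, visitor}: A is not in the set → false
  day = Mon: Fri == Mon is false
  NOT street-cleaning window active: no → true
  hour of day (0-23) > 18: 7 > 18 is false
  meter paid: yes → true
  permit type = none: A == none is false
  permit type ∈ {staff, visitor}: A is not in the set → false
  NOT resident of the zone: yes → false
Combine:
[1.1] NOT false = true
[1.3] NOT false = true
[1] true AND true AND true = true
[2.1] NOT true = false
[2] false AND true = false
[3.3] NOT true = false
[3] true AND false AND false = false
[4.1] NOT false = true
[4] true AND false = false
[5.2] NOT true = false
[5] false AND false AND false = false
[6.1] NOT true = false
[6] false AND true = false
[7] false AND false AND false = false
[8] false AND true = false
[root] true OR false OR false OR false OR false OR false OR false OR false = true
Overall: true → permitted

Permitted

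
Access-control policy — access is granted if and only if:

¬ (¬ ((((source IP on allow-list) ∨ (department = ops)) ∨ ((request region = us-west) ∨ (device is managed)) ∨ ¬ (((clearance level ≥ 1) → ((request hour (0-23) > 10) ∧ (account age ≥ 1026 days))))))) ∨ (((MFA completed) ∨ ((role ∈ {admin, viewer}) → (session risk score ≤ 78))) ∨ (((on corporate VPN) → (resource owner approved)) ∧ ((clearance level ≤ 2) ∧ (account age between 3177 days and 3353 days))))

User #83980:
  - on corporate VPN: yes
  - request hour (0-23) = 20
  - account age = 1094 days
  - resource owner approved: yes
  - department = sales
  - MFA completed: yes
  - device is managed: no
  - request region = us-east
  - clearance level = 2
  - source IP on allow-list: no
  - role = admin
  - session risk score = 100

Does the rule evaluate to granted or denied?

Granted

Atomic conditions:
  source IP on allow-list: no → false
  department = ops: sales == ops is false
  request region = us-west: us-east == us-west is false
  device is managed: no → false
  clearance level ≥ 1: 2 ≥ 1 is true
  request hour (0-23) > 10: 20 > 10 is true
  account age ≥ 1026 days: 1094 ≥ 1026 is true
  MFA completed: yes → true
  role ∈ {admin, viewer}: admin is in the set → true
  session risk score ≤ 78: 100 ≤ 78 is false
  on corporate VPN: yes → true
  resource owner approved: yes → true
  clearance level ≤ 2: 2 ≤ 2 is true
  account age between 3177 days and 3353 days: 1094 in [3177, 3353] is false
Combine:
[1.1.1.1] false OR false = false
[1.1.1.2] false OR false = false
[1.1.1.3.1.2] true AND true = true
[1.1.1.3.1] true → true = true
[1.1.1.3] NOT true = false
[1.1.1] false OR false OR false = false
[1.1] NOT false = true
[1] NOT true = false
[2.1.2] true → false = false
[2.1] true OR false = true
[2.2.1] true → true = true
[2.2.2] true AND false = false
[2.2] true AND false = false
[2] true OR false = true
[root] false OR true = true
Overall: true → granted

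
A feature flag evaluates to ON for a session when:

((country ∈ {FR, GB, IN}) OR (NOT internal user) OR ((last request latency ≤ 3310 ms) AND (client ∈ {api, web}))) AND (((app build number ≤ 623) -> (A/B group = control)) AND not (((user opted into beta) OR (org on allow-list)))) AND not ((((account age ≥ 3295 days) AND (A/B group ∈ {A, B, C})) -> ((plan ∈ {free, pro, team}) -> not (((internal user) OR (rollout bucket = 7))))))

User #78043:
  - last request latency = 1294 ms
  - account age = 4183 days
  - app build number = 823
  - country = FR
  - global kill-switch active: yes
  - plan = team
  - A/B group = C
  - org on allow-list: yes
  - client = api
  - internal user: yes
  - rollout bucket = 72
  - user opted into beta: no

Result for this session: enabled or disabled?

Disabled

Atomic conditions:
  country ∈ {FR, GB, IN}: FR is in the set → true
  NOT internal user: yes → false
  last request latency ≤ 3310 ms: 1294 ≤ 3310 is true
  client ∈ {api, web}: api is in the set → true
  app build number ≤ 623: 823 ≤ 623 is false
  A/B group = control: C == control is false
  user opted into beta: no → false
  org on allow-list: yes → true
  account age ≥ 3295 days: 4183 ≥ 3295 is true
  A/B group ∈ {A, B, C}: C is in the set → true
  plan ∈ {free, pro, team}: team is in the set → true
  internal user: yes → true
  rollout bucket = 7: 72 == 7 is false
Combine:
[1.3] true AND true = true
[1] true OR false OR true = true
[2.1] false → false (antecedent false ⇒ implication holds) = true
[2.2.1] false OR true = true
[2.2] NOT true = false
[2] true AND false = false
[3.1.1] true AND true = true
[3.1.2.2.1] true OR false = true
[3.1.2.2] NOT true = false
[3.1.2] true → false = false
[3.1] true → false = false
[3] NOT false = true
[root] true AND false AND true = false
Overall: false → disabled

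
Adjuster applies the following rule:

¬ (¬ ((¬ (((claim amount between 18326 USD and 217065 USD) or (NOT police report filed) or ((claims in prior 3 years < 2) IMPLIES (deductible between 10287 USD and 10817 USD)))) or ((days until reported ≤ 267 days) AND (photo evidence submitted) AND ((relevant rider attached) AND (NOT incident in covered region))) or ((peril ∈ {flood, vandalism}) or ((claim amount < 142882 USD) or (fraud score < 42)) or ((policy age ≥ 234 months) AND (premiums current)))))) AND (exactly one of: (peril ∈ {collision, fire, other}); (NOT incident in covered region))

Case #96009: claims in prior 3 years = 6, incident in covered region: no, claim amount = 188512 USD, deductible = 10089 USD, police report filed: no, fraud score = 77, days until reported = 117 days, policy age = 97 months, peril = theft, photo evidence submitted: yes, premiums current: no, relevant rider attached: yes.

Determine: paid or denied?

Atomic conditions:
  claim amount between 18326 USD and 217065 USD: 188512 in [18326, 217065] is true
  NOT police report filed: no → true
  claims in prior 3 years < 2: 6 < 2 is false
  deductible between 10287 USD and 10817 USD: 10089 in [10287, 10817] is false
  days until reported ≤ 267 days: 117 ≤ 267 is true
  photo evidence submitted: yes → true
  relevant rider attached: yes → true
  NOT incident in covered region: no → true
  peril ∈ {flood, vandalism}: theft is not in the set → false
  claim amount < 142882 USD: 188512 < 142882 is false
  fraud score < 42: 77 < 42 is false
  policy age ≥ 234 months: 97 ≥ 234 is false
  premiums current: no → false
  peril ∈ {collision, fire, other}: theft is not in the set → false
Combine:
[1.1.1.1.1.3] false → false (antecedent false ⇒ implication holds) = true
[1.1.1.1.1] true OR true OR true = true
[1.1.1.1] NOT true = false
[1.1.1.2.3] true AND true = true
[1.1.1.2] true AND true AND true = true
[1.1.1.3.2] false OR false = false
[1.1.1.3.3] false AND false = false
[1.1.1.3] false OR false OR false = false
[1.1.1] false OR true OR false = true
[1.1] NOT true = false
[1] NOT false = true
[2] exactly-one(false, true) = true
[root] true AND true = true
Overall: true → paid

Paid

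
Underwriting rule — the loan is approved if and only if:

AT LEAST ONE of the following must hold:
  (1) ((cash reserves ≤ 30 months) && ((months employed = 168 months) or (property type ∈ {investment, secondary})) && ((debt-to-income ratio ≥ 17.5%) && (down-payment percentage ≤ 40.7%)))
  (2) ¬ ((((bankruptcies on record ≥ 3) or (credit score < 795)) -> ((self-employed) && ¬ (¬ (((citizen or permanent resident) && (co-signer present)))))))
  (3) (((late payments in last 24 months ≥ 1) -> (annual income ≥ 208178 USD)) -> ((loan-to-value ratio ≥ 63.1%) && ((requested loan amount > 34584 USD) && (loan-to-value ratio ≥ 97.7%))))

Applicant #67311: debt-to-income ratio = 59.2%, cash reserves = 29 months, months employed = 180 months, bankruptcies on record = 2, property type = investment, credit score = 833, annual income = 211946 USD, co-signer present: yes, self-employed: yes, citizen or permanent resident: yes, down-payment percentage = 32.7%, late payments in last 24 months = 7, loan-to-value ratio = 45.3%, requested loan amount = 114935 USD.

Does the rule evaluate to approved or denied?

Approved

Atomic conditions:
  cash reserves ≤ 30 months: 29 ≤ 30 is true
  months employed = 168 months: 180 == 168 is false
  property type ∈ {investment, secondary}: investment is in the set → true
  debt-to-income ratio ≥ 17.5%: 59.2 ≥ 17.5 is true
  down-payment percentage ≤ 40.7%: 32.7 ≤ 40.7 is true
  bankruptcies on record ≥ 3: 2 ≥ 3 is false
  credit score < 795: 833 < 795 is false
  self-employed: yes → true
  citizen or permanent resident: yes → true
  co-signer present: yes → true
  late payments in last 24 months ≥ 1: 7 ≥ 1 is true
  annual income ≥ 208178 USD: 211946 ≥ 208178 is true
  loan-to-value ratio ≥ 63.1%: 45.3 ≥ 63.1 is false
  requested loan amount > 34584 USD: 114935 > 34584 is true
  loan-to-value ratio ≥ 97.7%: 45.3 ≥ 97.7 is false
Combine:
[1.2] false OR true = true
[1.3] true AND true = true
[1] true AND true AND true = true
[2.1.1] false OR false = false
[2.1.2.2.1.1] true AND true = true
[2.1.2.2.1] NOT true = false
[2.1.2.2] NOT false = true
[2.1.2] true AND true = true
[2.1] false → true (antecedent false ⇒ implication holds) = true
[2] NOT true = false
[3.1] true → true = true
[3.2.2] true AND false = false
[3.2] false AND false = false
[3] true → false = false
[root] true OR false OR false = true
Overall: true → approved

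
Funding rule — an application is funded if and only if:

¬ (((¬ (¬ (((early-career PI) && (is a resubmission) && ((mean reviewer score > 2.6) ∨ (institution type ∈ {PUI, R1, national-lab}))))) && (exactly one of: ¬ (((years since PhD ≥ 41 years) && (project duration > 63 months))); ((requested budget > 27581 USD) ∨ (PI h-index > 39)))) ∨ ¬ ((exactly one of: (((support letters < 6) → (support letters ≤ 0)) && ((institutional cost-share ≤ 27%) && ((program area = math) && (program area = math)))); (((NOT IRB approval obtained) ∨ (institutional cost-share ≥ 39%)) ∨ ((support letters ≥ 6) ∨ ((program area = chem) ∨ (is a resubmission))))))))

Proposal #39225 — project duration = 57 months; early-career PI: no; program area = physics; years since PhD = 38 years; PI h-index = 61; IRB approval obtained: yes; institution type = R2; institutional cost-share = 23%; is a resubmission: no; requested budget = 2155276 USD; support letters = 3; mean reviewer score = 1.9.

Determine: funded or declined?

Declined

Atomic conditions:
  early-career PI: no → false
  is a resubmission: no → false
  mean reviewer score > 2.6: 1.9 > 2.6 is false
  institution type ∈ {PUI, R1, national-lab}: R2 is not in the set → false
  years since PhD ≥ 41 years: 38 ≥ 41 is false
  project duration > 63 months: 57 > 63 is false
  requested budget > 27581 USD: 2155276 > 27581 is true
  PI h-index > 39: 61 > 39 is true
  support letters < 6: 3 < 6 is true
  support letters ≤ 0: 3 ≤ 0 is false
  institutional cost-share ≤ 27%: 23 ≤ 27 is true
  program area = math: physics == math is false
  NOT IRB approval obtained: yes → false
  institutional cost-share ≥ 39%: 23 ≥ 39 is false
  support letters ≥ 6: 3 ≥ 6 is false
  program area = chem: physics == chem is false
Combine:
[1.1.1.1.1.3] false OR false = false
[1.1.1.1.1] false AND false AND false = false
[1.1.1.1] NOT false = true
[1.1.1] NOT true = false
[1.1.2.1.1] false AND false = false
[1.1.2.1] NOT false = true
[1.1.2.2] true OR true = true
[1.1.2] exactly-one(true, true) = false
[1.1] false AND false = false
[1.2.1.1.1] true → false = false
[1.2.1.1.2.2] false AND false = false
[1.2.1.1.2] true AND false = false
[1.2.1.1] false AND false = false
[1.2.1.2.1] false OR false = false
[1.2.1.2.2.2] false OR false = false
[1.2.1.2.2] false OR false = false
[1.2.1.2] false OR false = false
[1.2.1] exactly-one(false, false) = false
[1.2] NOT false = true
[1] false OR true = true
[root] NOT true = false
Overall: false → declined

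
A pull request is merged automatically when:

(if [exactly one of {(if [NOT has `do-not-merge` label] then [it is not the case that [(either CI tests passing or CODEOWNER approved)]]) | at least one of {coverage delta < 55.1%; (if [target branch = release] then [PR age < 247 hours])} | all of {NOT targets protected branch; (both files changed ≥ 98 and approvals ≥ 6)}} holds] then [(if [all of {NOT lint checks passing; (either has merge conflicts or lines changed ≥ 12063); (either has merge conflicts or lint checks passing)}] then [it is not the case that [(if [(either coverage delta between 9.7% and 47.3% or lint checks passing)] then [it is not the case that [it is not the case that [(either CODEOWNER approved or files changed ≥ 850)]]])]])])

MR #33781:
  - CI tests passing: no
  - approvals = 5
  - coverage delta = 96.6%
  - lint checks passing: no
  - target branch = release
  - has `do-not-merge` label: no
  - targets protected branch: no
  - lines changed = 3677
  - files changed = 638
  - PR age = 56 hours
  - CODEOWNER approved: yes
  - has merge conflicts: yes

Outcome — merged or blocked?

Atomic conditions:
  NOT has `do-not-merge` label: no → true
  CI tests passing: no → false
  CODEOWNER approved: yes → true
  coverage delta < 55.1%: 96.6 < 55.1 is false
  target branch = release: release == release is true
  PR age < 247 hours: 56 < 247 is true
  NOT targets protected branch: no → true
  files changed ≥ 98: 638 ≥ 98 is true
  approvals ≥ 6: 5 ≥ 6 is false
  NOT lint checks passing: no → true
  has merge conflicts: yes → true
  lines changed ≥ 12063: 3677 ≥ 12063 is false
  lint checks passing: no → false
  coverage delta between 9.7% and 47.3%: 96.6 in [9.7, 47.3] is false
  files changed ≥ 850: 638 ≥ 850 is false
Combine:
[1.1.2.1] false OR true = true
[1.1.2] NOT true = false
[1.1] true → false = false
[1.2.2] true → true = true
[1.2] false OR true = true
[1.3.2] true AND false = false
[1.3] true AND false = false
[1] exactly-one(false, true, false) = true
[2.1.2] true OR false = true
[2.1.3] true OR false = true
[2.1] true AND true AND true = true
[2.2.1.1] false OR false = false
[2.2.1.2.1.1] true OR false = true
[2.2.1.2.1] NOT true = false
[2.2.1.2] NOT false = true
[2.2.1] false → true (antecedent false ⇒ implication holds) = true
[2.2] NOT true = false
[2] true → false = false
[root] true → false = false
Overall: false → blocked

Blocked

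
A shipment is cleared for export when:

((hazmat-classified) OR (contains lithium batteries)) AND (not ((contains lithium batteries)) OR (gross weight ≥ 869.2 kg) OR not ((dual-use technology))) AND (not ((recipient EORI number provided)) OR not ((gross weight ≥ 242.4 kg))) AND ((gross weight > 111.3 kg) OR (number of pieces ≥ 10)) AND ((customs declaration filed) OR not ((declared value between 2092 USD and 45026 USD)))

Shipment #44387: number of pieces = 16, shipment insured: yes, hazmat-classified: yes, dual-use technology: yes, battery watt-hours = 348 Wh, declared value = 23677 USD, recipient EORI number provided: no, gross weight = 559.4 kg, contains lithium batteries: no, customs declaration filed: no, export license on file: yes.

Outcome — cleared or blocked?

Blocked

Atomic conditions:
  hazmat-classified: yes → true
  contains lithium batteries: no → false
  gross weight ≥ 869.2 kg: 559.4 ≥ 869.2 is false
  dual-use technology: yes → true
  recipient EORI number provided: no → false
  gross weight ≥ 242.4 kg: 559.4 ≥ 242.4 is true
  gross weight > 111.3 kg: 559.4 > 111.3 is true
  number of pieces ≥ 10: 16 ≥ 10 is true
  customs declaration filed: no → false
  declared value between 2092 USD and 45026 USD: 23677 in [2092, 45026] is true
Combine:
[1] true OR false = true
[2.1] NOT false = true
[2.3] NOT true = false
[2] true OR false OR false = true
[3.1] NOT false = true
[3.2] NOT true = false
[3] true OR false = true
[4] true OR true = true
[5.2] NOT true = false
[5] false OR false = false
[root] true AND true AND true AND true AND false = false
Overall: false → blocked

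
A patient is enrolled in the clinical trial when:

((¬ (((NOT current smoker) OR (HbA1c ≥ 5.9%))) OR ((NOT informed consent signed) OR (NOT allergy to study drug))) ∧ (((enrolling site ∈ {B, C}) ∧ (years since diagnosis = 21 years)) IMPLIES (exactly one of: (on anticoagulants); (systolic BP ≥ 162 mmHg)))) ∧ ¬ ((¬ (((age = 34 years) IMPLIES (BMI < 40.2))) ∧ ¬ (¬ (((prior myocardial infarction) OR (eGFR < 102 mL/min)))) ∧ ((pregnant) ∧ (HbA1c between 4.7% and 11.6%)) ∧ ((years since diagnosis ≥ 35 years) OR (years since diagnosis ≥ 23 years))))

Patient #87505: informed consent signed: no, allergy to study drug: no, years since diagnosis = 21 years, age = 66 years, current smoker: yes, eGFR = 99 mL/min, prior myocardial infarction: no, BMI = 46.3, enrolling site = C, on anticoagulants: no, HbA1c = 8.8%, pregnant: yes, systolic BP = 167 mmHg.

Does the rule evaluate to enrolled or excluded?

Enrolled

Atomic conditions:
  NOT current smoker: yes → false
  HbA1c ≥ 5.9%: 8.8 ≥ 5.9 is true
  NOT informed consent signed: no → true
  NOT allergy to study drug: no → true
  enrolling site ∈ {B, C}: C is in the set → true
  years since diagnosis = 21 years: 21 == 21 is true
  on anticoagulants: no → false
  systolic BP ≥ 162 mmHg: 167 ≥ 162 is true
  age = 34 years: 66 == 34 is false
  BMI < 40.2: 46.3 < 40.2 is false
  prior myocardial infarction: no → false
  eGFR < 102 mL/min: 99 < 102 is true
  pregnant: yes → true
  HbA1c between 4.7% and 11.6%: 8.8 in [4.7, 11.6] is true
  years since diagnosis ≥ 35 years: 21 ≥ 35 is false
  years since diagnosis ≥ 23 years: 21 ≥ 23 is false
Combine:
[1.1.1.1] false OR true = true
[1.1.1] NOT true = false
[1.1.2] true OR true = true
[1.1] false OR true = true
[1.2.1] true AND true = true
[1.2.2] exactly-one(false, true) = true
[1.2] true → true = true
[1] true AND true = true
[2.1.1.1] false → false (antecedent false ⇒ implication holds) = true
[2.1.1] NOT true = false
[2.1.2.1.1] false OR true = true
[2.1.2.1] NOT true = false
[2.1.2] NOT false = true
[2.1.3] true AND true = true
[2.1.4] false OR false = false
[2.1] false AND true AND true AND false = false
[2] NOT false = true
[root] true AND true = true
Overall: true → enrolled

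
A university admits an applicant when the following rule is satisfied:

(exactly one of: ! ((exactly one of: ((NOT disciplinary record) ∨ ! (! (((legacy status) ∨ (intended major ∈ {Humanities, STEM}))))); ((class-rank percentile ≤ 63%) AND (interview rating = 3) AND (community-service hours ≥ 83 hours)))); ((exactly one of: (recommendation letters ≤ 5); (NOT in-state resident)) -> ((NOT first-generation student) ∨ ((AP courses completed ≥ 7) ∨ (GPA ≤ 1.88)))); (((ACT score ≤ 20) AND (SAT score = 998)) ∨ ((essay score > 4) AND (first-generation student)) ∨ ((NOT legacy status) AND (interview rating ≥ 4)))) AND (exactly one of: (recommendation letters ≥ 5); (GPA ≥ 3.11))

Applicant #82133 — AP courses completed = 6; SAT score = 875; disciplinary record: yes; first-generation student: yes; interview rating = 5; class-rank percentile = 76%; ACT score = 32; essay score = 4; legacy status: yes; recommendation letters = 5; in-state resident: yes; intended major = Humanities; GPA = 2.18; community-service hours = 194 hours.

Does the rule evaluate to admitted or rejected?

Rejected

Atomic conditions:
  NOT disciplinary record: yes → false
  legacy status: yes → true
  intended major ∈ {Humanities, STEM}: Humanities is in the set → true
  class-rank percentile ≤ 63%: 76 ≤ 63 is false
  interview rating = 3: 5 == 3 is false
  community-service hours ≥ 83 hours: 194 ≥ 83 is true
  recommendation letters ≤ 5: 5 ≤ 5 is true
  NOT in-state resident: yes → false
  NOT first-generation student: yes → false
  AP courses completed ≥ 7: 6 ≥ 7 is false
  GPA ≤ 1.88: 2.18 ≤ 1.88 is false
  ACT score ≤ 20: 32 ≤ 20 is false
  SAT score = 998: 875 == 998 is false
  essay score > 4: 4 > 4 is false
  first-generation student: yes → true
  NOT legacy status: yes → false
  interview rating ≥ 4: 5 ≥ 4 is true
  recommendation letters ≥ 5: 5 ≥ 5 is true
  GPA ≥ 3.11: 2.18 ≥ 3.11 is false
Combine:
[1.1.1.1.2.1.1] true OR true = true
[1.1.1.1.2.1] NOT true = false
[1.1.1.1.2] NOT false = true
[1.1.1.1] false OR true = true
[1.1.1.2] false AND false AND true = false
[1.1.1] exactly-one(true, false) = true
[1.1] NOT true = false
[1.2.1] exactly-one(true, false) = true
[1.2.2.2] false OR false = false
[1.2.2] false OR false = false
[1.2] true → false = false
[1.3.1] false AND false = false
[1.3.2] false AND true = false
[1.3.3] false AND true = false
[1.3] false OR false OR false = false
[1] exactly-one(false, false, false) = false
[2] exactly-one(true, false) = true
[root] false AND true = false
Overall: false → rejected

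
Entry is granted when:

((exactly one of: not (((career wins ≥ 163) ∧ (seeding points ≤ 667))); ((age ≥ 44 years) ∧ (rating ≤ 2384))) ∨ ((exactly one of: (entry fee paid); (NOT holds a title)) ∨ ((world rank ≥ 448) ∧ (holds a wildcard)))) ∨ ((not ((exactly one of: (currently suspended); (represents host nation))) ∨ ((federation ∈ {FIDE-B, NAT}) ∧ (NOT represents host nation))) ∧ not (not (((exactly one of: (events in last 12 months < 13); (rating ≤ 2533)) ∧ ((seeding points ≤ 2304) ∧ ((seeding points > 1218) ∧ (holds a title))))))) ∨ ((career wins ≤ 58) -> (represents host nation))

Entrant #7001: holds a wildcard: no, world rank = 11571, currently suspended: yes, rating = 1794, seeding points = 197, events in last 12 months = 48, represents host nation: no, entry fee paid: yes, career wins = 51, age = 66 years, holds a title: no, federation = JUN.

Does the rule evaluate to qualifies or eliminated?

Atomic conditions:
  career wins ≥ 163: 51 ≥ 163 is false
  seeding points ≤ 667: 197 ≤ 667 is true
  age ≥ 44 years: 66 ≥ 44 is true
  rating ≤ 2384: 1794 ≤ 2384 is true
  entry fee paid: yes → true
  NOT holds a title: no → true
  world rank ≥ 448: 11571 ≥ 448 is true
  holds a wildcard: no → false
  currently suspended: yes → true
  represents host nation: no → false
  federation ∈ {FIDE-B, NAT}: JUN is not in the set → false
  NOT represents host nation: no → true
  events in last 12 months < 13: 48 < 13 is false
  rating ≤ 2533: 1794 ≤ 2533 is true
  seeding points ≤ 2304: 197 ≤ 2304 is true
  seeding points > 1218: 197 > 1218 is false
  holds a title: no → false
  career wins ≤ 58: 51 ≤ 58 is true
Combine:
[1.1.1.1] false AND true = false
[1.1.1] NOT false = true
[1.1.2] true AND true = true
[1.1] exactly-one(true, true) = false
[1.2.1] exactly-one(true, true) = false
[1.2.2] true AND false = false
[1.2] false OR false = false
[1] false OR false = false
[2.1.1.1] exactly-one(true, false) = true
[2.1.1] NOT true = false
[2.1.2] false AND true = false
[2.1] false OR false = false
[2.2.1.1.1] exactly-one(false, true) = true
[2.2.1.1.2.2] false AND false = false
[2.2.1.1.2] true AND false = false
[2.2.1.1] true AND false = false
[2.2.1] NOT false = true
[2.2] NOT true = false
[2] false AND false = false
[3] true → false = false
[root] false OR false OR false = false
Overall: false → eliminated

Eliminated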